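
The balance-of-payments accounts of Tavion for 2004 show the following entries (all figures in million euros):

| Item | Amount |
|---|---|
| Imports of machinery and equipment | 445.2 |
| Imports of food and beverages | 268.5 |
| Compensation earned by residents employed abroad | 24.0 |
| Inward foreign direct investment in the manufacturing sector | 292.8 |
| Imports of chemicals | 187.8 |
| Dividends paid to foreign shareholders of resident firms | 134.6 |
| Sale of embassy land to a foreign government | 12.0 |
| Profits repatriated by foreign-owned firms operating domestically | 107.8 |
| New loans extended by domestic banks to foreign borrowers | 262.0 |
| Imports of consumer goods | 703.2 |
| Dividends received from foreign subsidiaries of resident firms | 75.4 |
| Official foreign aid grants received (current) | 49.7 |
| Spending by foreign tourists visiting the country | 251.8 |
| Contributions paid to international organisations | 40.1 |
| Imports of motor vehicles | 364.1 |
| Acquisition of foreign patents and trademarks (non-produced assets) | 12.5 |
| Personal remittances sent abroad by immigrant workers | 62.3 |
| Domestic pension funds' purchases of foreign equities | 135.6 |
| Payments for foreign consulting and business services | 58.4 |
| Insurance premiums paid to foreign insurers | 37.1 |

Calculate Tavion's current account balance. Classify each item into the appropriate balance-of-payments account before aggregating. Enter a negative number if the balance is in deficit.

-2008.2

Goods: -364.1 - 268.5 - 445.2 - 703.2 - 187.8 = -1968.8
Services: -37.1 + 251.8 - 58.4 = 156.3
Primary income: 24.0 + 75.4 - 134.6 - 107.8 = -143.0
Secondary income: -62.3 + 49.7 - 40.1 = -52.7
Current account = (-1968.8) + 156.3 + (-143.0) + (-52.7) = -2008.2
(Excluded from the current account — financial account: inward foreign direct investment in the manufacturing sector 292.8, new loans extended by domestic banks to foreign borrowers 262.0, domestic pension funds' purchases of foreign equities 135.6; capital account: sale of embassy land to a foreign government 12.0, acquisition of foreign patents and trademarks (non-produced assets) 12.5.)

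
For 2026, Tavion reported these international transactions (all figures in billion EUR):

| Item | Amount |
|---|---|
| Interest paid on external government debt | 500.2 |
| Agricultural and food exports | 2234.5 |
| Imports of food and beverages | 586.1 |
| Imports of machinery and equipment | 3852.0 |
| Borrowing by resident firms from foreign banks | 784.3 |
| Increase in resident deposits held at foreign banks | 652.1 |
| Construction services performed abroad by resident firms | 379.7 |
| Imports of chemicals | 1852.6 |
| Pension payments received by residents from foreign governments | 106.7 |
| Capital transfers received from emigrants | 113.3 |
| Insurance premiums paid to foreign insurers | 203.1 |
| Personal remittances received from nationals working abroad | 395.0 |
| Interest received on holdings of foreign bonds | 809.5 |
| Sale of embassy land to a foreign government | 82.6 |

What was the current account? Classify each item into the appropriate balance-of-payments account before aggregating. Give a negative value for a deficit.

-3068.6

Goods: 2234.5 - 586.1 - 3852.0 - 1852.6 = -4056.2
Services: 379.7 - 203.1 = 176.6
Primary income: 809.5 - 500.2 = 309.3
Secondary income: 106.7 + 395.0 = 501.7
Current account = (-4056.2) + 176.6 + 309.3 + 501.7 = -3068.6
(Excluded from the current account — financial account: borrowing by resident firms from foreign banks 784.3, increase in resident deposits held at foreign banks 652.1; capital account: capital transfers received from emigrants 113.3, sale of embassy land to a foreign government 82.6.)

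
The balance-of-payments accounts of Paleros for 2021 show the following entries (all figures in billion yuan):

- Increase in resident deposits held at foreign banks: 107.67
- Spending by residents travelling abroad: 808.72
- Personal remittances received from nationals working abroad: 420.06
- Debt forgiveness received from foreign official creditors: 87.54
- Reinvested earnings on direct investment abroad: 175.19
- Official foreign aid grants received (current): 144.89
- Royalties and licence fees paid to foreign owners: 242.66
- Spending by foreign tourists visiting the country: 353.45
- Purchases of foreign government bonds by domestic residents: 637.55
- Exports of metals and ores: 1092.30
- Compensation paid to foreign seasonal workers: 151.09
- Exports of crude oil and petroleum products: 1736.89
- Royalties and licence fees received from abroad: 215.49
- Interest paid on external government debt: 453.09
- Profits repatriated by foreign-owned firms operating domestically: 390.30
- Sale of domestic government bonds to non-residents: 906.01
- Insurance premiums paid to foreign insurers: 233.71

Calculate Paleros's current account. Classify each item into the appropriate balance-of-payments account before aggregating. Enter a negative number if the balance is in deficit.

Goods: 1736.89 + 1092.30 = 2829.19
Services: -242.66 + 353.45 - 233.71 + 215.49 - 808.72 = -716.15
Primary income: -390.30 - 453.09 - 151.09 + 175.19 = -819.29
Secondary income: 420.06 + 144.89 = 564.95
Current account = 2829.19 + (-716.15) + (-819.29) + 564.95 = 1858.70
(Excluded from the current account — financial account: increase in resident deposits held at foreign banks 107.67, purchases of foreign government bonds by domestic residents 637.55, sale of domestic government bonds to non-residents 906.01; capital account: debt forgiveness received from foreign official creditors 87.54.)

1858.70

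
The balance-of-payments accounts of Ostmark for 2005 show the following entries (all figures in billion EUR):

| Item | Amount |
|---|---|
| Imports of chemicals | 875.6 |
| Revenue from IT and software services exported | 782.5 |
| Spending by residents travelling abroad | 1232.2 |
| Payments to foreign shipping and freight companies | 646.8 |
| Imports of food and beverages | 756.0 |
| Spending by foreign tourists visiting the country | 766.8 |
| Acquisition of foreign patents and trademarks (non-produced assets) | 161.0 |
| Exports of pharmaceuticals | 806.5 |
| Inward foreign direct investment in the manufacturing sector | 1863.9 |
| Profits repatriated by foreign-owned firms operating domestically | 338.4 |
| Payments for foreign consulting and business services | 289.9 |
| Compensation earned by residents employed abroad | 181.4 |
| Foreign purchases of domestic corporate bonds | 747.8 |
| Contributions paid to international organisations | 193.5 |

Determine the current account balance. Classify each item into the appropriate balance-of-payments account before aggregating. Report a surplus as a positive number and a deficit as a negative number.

Goods: -756.0 - 875.6 + 806.5 = -825.1
Services: -646.8 + 782.5 + 766.8 - 1232.2 - 289.9 = -619.6
Primary income: 181.4 - 338.4 = -157.0
Secondary income: -193.5
Current account = (-825.1) + (-619.6) + (-157.0) + (-193.5) = -1795.2
(Excluded from the current account — capital account: acquisition of foreign patents and trademarks (non-produced assets) 161.0; financial account: inward foreign direct investment in the manufacturing sector 1863.9, foreign purchases of domestic corporate bonds 747.8.)

-1795.2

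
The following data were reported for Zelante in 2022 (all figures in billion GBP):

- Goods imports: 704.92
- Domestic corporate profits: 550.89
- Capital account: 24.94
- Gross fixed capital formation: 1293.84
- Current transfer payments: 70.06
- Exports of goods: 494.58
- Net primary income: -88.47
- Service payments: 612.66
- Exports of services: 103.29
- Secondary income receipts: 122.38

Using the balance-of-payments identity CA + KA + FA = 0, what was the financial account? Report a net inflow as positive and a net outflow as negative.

Goods balance = 494.58 - 704.92 = -210.34
Services balance = 103.29 - 612.66 = -509.37
Trade balance (goods + services) = -210.34 + (-509.37) = -719.71
Net primary income = -88.47
Net secondary income = 122.38 - 70.06 = 52.32
Current account = -719.71 + (-88.47) + 52.32 = -755.86
Financial account = -(-755.86 + 24.94) = 730.92

730.92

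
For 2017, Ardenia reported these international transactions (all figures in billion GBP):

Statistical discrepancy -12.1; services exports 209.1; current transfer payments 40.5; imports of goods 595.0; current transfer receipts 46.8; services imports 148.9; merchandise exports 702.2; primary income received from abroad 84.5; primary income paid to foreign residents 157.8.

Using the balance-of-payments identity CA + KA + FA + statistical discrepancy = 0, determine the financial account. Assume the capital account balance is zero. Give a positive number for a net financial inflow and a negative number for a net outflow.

Goods balance = 702.2 - 595.0 = 107.2
Services balance = 209.1 - 148.9 = 60.2
Trade balance (goods + services) = 107.2 + 60.2 = 167.4
Net primary income = 84.5 - 157.8 = -73.3
Net secondary income = 46.8 - 40.5 = 6.3
Current account = 167.4 + (-73.3) + 6.3 = 100.4
Financial account = -(100.4 + (-12.1)) = -88.3

-88.3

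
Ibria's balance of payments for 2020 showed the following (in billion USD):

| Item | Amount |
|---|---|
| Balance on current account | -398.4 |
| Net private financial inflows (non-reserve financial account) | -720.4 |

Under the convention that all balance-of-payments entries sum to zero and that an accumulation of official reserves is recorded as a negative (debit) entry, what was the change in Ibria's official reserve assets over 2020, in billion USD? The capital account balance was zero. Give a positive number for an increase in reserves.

-1118.8

Official reserve transactions balance = -((-398.4) + (-720.4)) = 1118.8
An accumulation of reserves is recorded as a debit (negative entry), so the change in the stock of reserves is the negative of that balance.
Change in official reserves = -(1118.8) = -1118.8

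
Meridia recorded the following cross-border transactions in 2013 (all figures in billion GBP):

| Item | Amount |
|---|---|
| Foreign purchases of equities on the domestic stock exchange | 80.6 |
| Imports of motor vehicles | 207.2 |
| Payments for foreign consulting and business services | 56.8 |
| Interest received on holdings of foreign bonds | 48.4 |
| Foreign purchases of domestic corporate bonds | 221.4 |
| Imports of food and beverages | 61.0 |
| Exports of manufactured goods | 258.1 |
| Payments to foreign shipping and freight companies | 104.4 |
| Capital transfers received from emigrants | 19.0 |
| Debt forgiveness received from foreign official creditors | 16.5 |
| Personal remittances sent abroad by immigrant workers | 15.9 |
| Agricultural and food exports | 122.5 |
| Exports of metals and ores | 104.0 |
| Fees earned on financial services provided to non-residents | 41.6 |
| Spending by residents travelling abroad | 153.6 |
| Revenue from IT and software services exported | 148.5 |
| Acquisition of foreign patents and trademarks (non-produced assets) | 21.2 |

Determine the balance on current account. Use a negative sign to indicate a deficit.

Goods: 122.5 - 207.2 + 258.1 - 61.0 + 104.0 = 216.4
Services: -56.8 - 153.6 + 41.6 + 148.5 - 104.4 = -124.7
Primary income: 48.4
Secondary income: -15.9
Current account = 216.4 + (-124.7) + 48.4 + (-15.9) = 124.2
(Excluded from the current account — financial account: foreign purchases of equities on the domestic stock exchange 80.6, foreign purchases of domestic corporate bonds 221.4; capital account: capital transfers received from emigrants 19.0, debt forgiveness received from foreign official creditors 16.5, acquisition of foreign patents and trademarks (non-produced assets) 21.2.)

124.2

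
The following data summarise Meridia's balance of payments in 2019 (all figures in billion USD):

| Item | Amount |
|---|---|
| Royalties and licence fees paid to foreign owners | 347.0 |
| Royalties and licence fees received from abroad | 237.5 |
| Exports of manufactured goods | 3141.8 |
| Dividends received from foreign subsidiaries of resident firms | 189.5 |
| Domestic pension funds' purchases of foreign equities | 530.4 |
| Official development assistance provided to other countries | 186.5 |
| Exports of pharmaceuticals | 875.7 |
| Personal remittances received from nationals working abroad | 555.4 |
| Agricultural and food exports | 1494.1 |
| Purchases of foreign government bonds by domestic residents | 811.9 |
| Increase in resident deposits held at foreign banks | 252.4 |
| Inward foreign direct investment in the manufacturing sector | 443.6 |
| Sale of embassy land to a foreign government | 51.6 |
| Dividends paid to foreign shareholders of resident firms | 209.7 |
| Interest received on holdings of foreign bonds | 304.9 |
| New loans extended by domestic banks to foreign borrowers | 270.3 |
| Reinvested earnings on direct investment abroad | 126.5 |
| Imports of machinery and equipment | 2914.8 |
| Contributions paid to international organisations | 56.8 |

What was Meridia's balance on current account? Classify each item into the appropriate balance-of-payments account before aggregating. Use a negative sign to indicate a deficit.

3210.6

Goods: 875.7 + 3141.8 + 1494.1 - 2914.8 = 2596.8
Services: 237.5 - 347.0 = -109.5
Primary income: 189.5 + 304.9 + 126.5 - 209.7 = 411.2
Secondary income: -186.5 + 555.4 - 56.8 = 312.1
Current account = 2596.8 + (-109.5) + 411.2 + 312.1 = 3210.6
(Excluded from the current account — financial account: domestic pension funds' purchases of foreign equities 530.4, purchases of foreign government bonds by domestic residents 811.9, increase in resident deposits held at foreign banks 252.4, inward foreign direct investment in the manufacturing sector 443.6, new loans extended by domestic banks to foreign borrowers 270.3; capital account: sale of embassy land to a foreign government 51.6.)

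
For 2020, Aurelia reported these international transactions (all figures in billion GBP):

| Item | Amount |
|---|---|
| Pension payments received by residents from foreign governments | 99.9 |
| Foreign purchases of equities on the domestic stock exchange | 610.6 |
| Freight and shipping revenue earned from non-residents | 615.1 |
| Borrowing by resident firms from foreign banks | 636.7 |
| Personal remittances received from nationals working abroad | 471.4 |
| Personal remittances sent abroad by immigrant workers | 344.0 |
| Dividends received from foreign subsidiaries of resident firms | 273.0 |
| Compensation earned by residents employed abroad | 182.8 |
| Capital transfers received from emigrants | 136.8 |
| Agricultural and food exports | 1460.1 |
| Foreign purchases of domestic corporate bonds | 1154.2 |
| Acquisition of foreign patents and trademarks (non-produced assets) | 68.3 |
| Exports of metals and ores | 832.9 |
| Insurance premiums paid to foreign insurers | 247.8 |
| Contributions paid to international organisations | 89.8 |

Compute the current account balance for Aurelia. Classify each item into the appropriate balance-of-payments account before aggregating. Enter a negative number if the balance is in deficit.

Goods: 1460.1 + 832.9 = 2293.0
Services: -247.8 + 615.1 = 367.3
Primary income: 182.8 + 273.0 = 455.8
Secondary income: -344.0 + 471.4 - 89.8 + 99.9 = 137.5
Current account = 2293.0 + 367.3 + 455.8 + 137.5 = 3253.6
(Excluded from the current account — financial account: foreign purchases of equities on the domestic stock exchange 610.6, borrowing by resident firms from foreign banks 636.7, foreign purchases of domestic corporate bonds 1154.2; capital account: capital transfers received from emigrants 136.8, acquisition of foreign patents and trademarks (non-produced assets) 68.3.)

3253.6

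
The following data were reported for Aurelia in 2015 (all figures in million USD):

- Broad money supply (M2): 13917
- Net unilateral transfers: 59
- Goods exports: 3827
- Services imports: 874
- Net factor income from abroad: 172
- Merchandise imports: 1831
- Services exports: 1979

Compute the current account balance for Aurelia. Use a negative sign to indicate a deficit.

Goods balance = 3827 - 1831 = 1996
Services balance = 1979 - 874 = 1105
Trade balance (goods + services) = 1996 + 1105 = 3101
Net primary income = 172
Net secondary income = 59
Current account = 3101 + 172 + 59 = 3332

3332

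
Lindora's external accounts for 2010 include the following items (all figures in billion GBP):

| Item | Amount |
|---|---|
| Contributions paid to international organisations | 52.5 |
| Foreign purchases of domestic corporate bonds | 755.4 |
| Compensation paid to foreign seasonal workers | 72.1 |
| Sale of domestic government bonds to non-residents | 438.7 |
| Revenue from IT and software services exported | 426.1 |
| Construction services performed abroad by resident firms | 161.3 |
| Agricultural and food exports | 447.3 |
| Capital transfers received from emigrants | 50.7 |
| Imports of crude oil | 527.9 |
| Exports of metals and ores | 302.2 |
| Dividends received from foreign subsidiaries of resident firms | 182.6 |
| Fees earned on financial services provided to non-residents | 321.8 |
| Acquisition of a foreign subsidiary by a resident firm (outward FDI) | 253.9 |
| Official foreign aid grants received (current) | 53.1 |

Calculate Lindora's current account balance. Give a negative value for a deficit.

1241.9

Goods: -527.9 + 447.3 + 302.2 = 221.6
Services: 426.1 + 161.3 + 321.8 = 909.2
Primary income: 182.6 - 72.1 = 110.5
Secondary income: -52.5 + 53.1 = 0.6
Current account = 221.6 + 909.2 + 110.5 + 0.6 = 1241.9
(Excluded from the current account — financial account: foreign purchases of domestic corporate bonds 755.4, sale of domestic government bonds to non-residents 438.7, acquisition of a foreign subsidiary by a resident firm (outward FDI) 253.9; capital account: capital transfers received from emigrants 50.7.)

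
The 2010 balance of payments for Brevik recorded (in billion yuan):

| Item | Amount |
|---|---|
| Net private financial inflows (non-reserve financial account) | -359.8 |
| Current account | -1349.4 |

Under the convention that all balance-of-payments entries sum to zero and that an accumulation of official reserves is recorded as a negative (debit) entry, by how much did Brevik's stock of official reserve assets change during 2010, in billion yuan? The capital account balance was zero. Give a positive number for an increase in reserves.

Official reserve transactions balance = -((-1349.4) + (-359.8)) = 1709.2
An accumulation of reserves is recorded as a debit (negative entry), so the change in the stock of reserves is the negative of that balance.
Change in official reserves = -(1709.2) = -1709.2

-1709.2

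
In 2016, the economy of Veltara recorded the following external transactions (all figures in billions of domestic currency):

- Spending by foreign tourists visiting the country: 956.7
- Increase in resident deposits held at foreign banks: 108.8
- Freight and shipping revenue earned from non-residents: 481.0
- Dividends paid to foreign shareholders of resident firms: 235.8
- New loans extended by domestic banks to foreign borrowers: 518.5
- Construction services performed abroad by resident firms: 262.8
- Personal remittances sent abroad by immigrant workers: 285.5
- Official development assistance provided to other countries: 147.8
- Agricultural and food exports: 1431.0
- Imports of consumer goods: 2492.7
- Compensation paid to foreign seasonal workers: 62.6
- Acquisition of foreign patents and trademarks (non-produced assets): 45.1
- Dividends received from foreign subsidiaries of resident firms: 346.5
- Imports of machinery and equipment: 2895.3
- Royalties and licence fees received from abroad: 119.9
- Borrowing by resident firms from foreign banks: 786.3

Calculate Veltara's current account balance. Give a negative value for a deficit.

Goods: 1431.0 - 2492.7 - 2895.3 = -3957.0
Services: 262.8 + 119.9 + 481.0 + 956.7 = 1820.4
Primary income: 346.5 - 62.6 - 235.8 = 48.1
Secondary income: -147.8 - 285.5 = -433.3
Current account = (-3957.0) + 1820.4 + 48.1 + (-433.3) = -2521.8
(Excluded from the current account — financial account: increase in resident deposits held at foreign banks 108.8, new loans extended by domestic banks to foreign borrowers 518.5, borrowing by resident firms from foreign banks 786.3; capital account: acquisition of foreign patents and trademarks (non-produced assets) 45.1.)

-2521.8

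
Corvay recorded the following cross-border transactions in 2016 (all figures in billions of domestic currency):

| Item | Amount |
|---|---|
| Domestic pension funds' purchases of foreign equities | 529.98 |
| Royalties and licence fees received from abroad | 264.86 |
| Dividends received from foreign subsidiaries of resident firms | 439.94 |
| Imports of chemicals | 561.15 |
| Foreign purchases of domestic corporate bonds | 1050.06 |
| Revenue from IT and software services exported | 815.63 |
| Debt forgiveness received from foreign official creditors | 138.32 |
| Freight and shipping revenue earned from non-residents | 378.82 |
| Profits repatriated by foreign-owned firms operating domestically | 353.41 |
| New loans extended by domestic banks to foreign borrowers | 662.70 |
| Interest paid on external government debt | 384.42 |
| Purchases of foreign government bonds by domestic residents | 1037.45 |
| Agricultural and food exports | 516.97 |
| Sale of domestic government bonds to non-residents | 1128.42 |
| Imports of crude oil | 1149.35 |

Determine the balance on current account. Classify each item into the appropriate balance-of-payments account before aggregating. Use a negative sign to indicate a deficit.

Goods: -561.15 - 1149.35 + 516.97 = -1193.53
Services: 378.82 + 264.86 + 815.63 = 1459.31
Primary income: -353.41 + 439.94 - 384.42 = -297.89
Current account = (-1193.53) + 1459.31 + (-297.89) = -32.11
(Excluded from the current account — financial account: domestic pension funds' purchases of foreign equities 529.98, foreign purchases of domestic corporate bonds 1050.06, new loans extended by domestic banks to foreign borrowers 662.70, purchases of foreign government bonds by domestic residents 1037.45, sale of domestic government bonds to non-residents 1128.42; capital account: debt forgiveness received from foreign official creditors 138.32.)

-32.11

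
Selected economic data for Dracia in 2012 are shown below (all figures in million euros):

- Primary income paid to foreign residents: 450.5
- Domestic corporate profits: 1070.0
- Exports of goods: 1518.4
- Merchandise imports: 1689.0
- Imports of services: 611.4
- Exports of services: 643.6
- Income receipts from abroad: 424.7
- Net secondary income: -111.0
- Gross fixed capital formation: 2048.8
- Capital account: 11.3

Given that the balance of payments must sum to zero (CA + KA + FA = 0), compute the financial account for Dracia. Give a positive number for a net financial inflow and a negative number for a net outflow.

263.9

Goods balance = 1518.4 - 1689.0 = -170.6
Services balance = 643.6 - 611.4 = 32.2
Trade balance (goods + services) = -170.6 + 32.2 = -138.4
Net primary income = 424.7 - 450.5 = -25.8
Net secondary income = -111.0
Current account = -138.4 + (-25.8) + (-111.0) = -275.2
Financial account = -(-275.2 + 11.3) = 263.9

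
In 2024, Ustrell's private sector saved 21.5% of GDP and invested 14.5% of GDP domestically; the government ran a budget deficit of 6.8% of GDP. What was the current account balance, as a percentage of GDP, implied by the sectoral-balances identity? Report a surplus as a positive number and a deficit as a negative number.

By the sectoral-balances identity, CA = (S_private - I) + (T - G).
Private balance = 21.5 - 14.5 = 7.0
Government balance (T - G) = -6.8
CA = 7.0 + (-6.8) = 0.2

0.2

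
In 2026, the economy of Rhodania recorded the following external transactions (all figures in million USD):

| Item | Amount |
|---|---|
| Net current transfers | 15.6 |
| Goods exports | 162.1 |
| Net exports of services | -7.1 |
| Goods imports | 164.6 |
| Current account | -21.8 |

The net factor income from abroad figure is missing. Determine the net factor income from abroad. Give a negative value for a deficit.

Current account = goods balance + services balance + net primary income + net secondary income
Sum of the known components = 6.0
Net factor income from abroad = CA - (known components) = -21.8 - 6.0 = -27.8

-27.8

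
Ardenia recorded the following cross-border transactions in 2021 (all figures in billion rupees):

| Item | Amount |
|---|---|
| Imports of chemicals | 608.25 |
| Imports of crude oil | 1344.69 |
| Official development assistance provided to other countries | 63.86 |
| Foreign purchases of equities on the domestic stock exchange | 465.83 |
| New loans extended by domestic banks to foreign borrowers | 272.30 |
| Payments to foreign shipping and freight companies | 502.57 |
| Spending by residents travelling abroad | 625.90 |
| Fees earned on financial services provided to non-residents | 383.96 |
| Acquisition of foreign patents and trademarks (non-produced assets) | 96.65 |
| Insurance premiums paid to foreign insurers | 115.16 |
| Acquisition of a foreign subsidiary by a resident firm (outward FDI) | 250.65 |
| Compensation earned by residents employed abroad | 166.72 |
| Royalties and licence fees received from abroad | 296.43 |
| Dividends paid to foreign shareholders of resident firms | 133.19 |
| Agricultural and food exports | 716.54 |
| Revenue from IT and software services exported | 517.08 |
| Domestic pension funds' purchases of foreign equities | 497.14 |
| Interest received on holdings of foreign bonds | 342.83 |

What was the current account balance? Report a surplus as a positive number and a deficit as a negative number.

-970.06

Goods: -1344.69 - 608.25 + 716.54 = -1236.40
Services: 296.43 - 115.16 - 502.57 - 625.90 + 383.96 + 517.08 = -46.16
Primary income: 342.83 - 133.19 + 166.72 = 376.36
Secondary income: -63.86
Current account = (-1236.40) + (-46.16) + 376.36 + (-63.86) = -970.06
(Excluded from the current account — financial account: foreign purchases of equities on the domestic stock exchange 465.83, new loans extended by domestic banks to foreign borrowers 272.30, acquisition of a foreign subsidiary by a resident firm (outward FDI) 250.65, domestic pension funds' purchases of foreign equities 497.14; capital account: acquisition of foreign patents and trademarks (non-produced assets) 96.65.)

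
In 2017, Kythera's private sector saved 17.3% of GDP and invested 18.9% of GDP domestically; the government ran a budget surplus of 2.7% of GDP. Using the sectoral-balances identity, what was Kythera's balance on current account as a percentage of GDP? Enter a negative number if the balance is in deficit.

1.1

By the sectoral-balances identity, CA = (S_private - I) + (T - G).
Private balance = 17.3 - 18.9 = -1.6
Government balance (T - G) = 2.7
CA = -1.6 + 2.7 = 1.1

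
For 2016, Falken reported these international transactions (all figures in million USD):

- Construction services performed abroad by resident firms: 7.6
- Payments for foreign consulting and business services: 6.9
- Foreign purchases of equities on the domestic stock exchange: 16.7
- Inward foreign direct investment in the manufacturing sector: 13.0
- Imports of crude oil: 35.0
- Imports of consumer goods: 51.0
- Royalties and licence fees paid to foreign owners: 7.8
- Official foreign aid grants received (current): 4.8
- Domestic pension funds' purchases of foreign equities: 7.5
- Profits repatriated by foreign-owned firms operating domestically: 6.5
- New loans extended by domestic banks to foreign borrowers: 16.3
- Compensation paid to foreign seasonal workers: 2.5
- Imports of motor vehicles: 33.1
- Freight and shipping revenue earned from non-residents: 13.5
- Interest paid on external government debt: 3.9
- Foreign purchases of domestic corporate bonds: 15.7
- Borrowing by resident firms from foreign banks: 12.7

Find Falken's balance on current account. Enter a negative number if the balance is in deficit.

Goods: -51.0 - 33.1 - 35.0 = -119.1
Services: -6.9 - 7.8 + 7.6 + 13.5 = 6.4
Primary income: -3.9 - 2.5 - 6.5 = -12.9
Secondary income: 4.8
Current account = (-119.1) + 6.4 + (-12.9) + 4.8 = -120.8
(Excluded from the current account — financial account: foreign purchases of equities on the domestic stock exchange 16.7, inward foreign direct investment in the manufacturing sector 13.0, domestic pension funds' purchases of foreign equities 7.5, new loans extended by domestic banks to foreign borrowers 16.3, foreign purchases of domestic corporate bonds 15.7, borrowing by resident firms from foreign banks 12.7.)

-120.8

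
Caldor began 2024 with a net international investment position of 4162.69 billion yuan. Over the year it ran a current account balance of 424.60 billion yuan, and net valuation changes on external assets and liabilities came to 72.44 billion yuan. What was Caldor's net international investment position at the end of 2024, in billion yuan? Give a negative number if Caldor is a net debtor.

Change in NIIP = current account + net valuation change = 424.60 + 72.44 = 497.04
End-of-year NIIP = 4162.69 + 497.04 = 4659.73

4659.73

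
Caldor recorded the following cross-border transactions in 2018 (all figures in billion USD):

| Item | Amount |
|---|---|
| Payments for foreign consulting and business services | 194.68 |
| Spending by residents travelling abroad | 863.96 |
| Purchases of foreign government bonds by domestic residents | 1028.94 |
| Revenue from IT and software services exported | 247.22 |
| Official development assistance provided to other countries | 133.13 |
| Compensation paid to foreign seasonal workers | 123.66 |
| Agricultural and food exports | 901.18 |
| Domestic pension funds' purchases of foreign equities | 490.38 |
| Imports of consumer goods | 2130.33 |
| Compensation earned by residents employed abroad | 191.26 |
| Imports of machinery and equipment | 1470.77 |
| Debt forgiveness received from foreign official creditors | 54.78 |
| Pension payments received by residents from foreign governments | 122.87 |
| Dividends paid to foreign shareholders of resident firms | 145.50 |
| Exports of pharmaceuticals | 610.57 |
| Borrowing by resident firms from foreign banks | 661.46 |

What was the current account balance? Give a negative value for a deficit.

Goods: 610.57 - 2130.33 + 901.18 - 1470.77 = -2089.35
Services: 247.22 - 863.96 - 194.68 = -811.42
Primary income: 191.26 - 145.50 - 123.66 = -77.90
Secondary income: -133.13 + 122.87 = -10.26
Current account = (-2089.35) + (-811.42) + (-77.90) + (-10.26) = -2988.93
(Excluded from the current account — financial account: purchases of foreign government bonds by domestic residents 1028.94, domestic pension funds' purchases of foreign equities 490.38, borrowing by resident firms from foreign banks 661.46; capital account: debt forgiveness received from foreign official creditors 54.78.)

-2988.93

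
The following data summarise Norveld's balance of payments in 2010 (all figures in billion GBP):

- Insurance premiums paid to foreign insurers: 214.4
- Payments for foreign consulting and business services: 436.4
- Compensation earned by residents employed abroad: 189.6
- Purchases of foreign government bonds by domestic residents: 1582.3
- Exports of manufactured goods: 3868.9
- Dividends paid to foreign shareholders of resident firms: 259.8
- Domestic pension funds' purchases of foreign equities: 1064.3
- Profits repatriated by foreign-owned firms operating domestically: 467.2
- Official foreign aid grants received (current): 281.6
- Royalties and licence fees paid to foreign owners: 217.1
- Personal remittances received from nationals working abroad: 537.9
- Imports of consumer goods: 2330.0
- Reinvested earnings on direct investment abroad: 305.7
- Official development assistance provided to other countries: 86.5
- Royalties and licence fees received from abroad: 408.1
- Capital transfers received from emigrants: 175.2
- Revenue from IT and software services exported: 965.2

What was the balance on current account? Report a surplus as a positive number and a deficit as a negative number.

2545.6

Goods: -2330.0 + 3868.9 = 1538.9
Services: -436.4 + 965.2 - 214.4 - 217.1 + 408.1 = 505.4
Primary income: -259.8 + 189.6 - 467.2 + 305.7 = -231.7
Secondary income: 537.9 - 86.5 + 281.6 = 733.0
Current account = 1538.9 + 505.4 + (-231.7) + 733.0 = 2545.6
(Excluded from the current account — financial account: purchases of foreign government bonds by domestic residents 1582.3, domestic pension funds' purchases of foreign equities 1064.3; capital account: capital transfers received from emigrants 175.2.)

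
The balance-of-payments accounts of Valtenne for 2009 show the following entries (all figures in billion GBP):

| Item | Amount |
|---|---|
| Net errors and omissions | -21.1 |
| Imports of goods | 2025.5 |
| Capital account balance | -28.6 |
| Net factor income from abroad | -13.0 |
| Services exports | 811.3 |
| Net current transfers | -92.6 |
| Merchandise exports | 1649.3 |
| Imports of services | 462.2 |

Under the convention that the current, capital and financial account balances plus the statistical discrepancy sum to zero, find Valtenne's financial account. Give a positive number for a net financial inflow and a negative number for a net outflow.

182.4

Goods balance = 1649.3 - 2025.5 = -376.2
Services balance = 811.3 - 462.2 = 349.1
Trade balance (goods + services) = -376.2 + 349.1 = -27.1
Net primary income = -13.0
Net secondary income = -92.6
Current account = -27.1 + (-13.0) + (-92.6) = -132.7
Financial account = -(-132.7 + (-28.6) + (-21.1)) = 182.4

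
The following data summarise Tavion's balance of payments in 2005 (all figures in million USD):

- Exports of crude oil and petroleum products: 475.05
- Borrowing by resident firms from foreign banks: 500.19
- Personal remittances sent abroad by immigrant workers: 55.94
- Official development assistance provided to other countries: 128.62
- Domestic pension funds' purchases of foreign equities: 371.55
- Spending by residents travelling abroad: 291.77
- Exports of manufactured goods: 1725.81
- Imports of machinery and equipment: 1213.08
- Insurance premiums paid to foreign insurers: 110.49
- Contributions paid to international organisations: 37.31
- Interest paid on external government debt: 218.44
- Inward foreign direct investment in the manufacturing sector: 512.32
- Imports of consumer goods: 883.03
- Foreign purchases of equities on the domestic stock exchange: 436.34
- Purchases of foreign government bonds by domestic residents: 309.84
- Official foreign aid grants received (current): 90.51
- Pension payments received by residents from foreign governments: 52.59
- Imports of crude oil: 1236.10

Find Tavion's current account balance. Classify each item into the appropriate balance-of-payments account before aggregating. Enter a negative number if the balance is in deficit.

Goods: -883.03 + 475.05 + 1725.81 - 1236.10 - 1213.08 = -1131.35
Services: -110.49 - 291.77 = -402.26
Primary income: -218.44
Secondary income: -55.94 + 52.59 - 37.31 + 90.51 - 128.62 = -78.77
Current account = (-1131.35) + (-402.26) + (-218.44) + (-78.77) = -1830.82
(Excluded from the current account — financial account: borrowing by resident firms from foreign banks 500.19, domestic pension funds' purchases of foreign equities 371.55, inward foreign direct investment in the manufacturing sector 512.32, foreign purchases of equities on the domestic stock exchange 436.34, purchases of foreign government bonds by domestic residents 309.84.)

-1830.82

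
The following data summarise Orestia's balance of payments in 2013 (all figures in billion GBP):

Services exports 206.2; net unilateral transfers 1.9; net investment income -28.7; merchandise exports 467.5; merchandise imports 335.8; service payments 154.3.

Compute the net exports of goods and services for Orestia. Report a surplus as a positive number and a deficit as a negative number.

183.6

Goods balance = 467.5 - 335.8 = 131.7
Services balance = 206.2 - 154.3 = 51.9
Trade balance (goods + services) = 131.7 + 51.9 = 183.6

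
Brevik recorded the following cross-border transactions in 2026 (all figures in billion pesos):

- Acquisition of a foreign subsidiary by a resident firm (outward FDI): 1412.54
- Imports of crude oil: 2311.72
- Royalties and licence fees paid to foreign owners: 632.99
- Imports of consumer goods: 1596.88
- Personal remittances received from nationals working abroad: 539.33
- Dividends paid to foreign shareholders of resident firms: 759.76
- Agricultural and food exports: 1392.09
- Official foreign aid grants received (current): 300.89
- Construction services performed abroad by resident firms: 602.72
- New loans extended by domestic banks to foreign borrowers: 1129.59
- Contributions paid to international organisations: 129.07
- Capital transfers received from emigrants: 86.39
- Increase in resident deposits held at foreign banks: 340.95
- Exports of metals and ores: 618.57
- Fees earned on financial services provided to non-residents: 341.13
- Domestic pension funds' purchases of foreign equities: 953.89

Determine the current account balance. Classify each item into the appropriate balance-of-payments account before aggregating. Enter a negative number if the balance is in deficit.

Goods: 618.57 + 1392.09 - 1596.88 - 2311.72 = -1897.94
Services: 341.13 + 602.72 - 632.99 = 310.86
Primary income: -759.76
Secondary income: 539.33 + 300.89 - 129.07 = 711.15
Current account = (-1897.94) + 310.86 + (-759.76) + 711.15 = -1635.69
(Excluded from the current account — financial account: acquisition of a foreign subsidiary by a resident firm (outward FDI) 1412.54, new loans extended by domestic banks to foreign borrowers 1129.59, increase in resident deposits held at foreign banks 340.95, domestic pension funds' purchases of foreign equities 953.89; capital account: capital transfers received from emigrants 86.39.)

-1635.69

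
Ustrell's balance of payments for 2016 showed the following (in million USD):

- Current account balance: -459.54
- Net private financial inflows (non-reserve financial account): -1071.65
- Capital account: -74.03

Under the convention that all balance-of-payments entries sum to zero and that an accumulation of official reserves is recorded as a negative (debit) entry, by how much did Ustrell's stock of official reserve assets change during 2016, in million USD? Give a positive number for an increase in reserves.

Official reserve transactions balance = -((-459.54) + (-74.03) + (-1071.65)) = 1605.22
An accumulation of reserves is recorded as a debit (negative entry), so the change in the stock of reserves is the negative of that balance.
Change in official reserves = -(1605.22) = -1605.22

-1605.22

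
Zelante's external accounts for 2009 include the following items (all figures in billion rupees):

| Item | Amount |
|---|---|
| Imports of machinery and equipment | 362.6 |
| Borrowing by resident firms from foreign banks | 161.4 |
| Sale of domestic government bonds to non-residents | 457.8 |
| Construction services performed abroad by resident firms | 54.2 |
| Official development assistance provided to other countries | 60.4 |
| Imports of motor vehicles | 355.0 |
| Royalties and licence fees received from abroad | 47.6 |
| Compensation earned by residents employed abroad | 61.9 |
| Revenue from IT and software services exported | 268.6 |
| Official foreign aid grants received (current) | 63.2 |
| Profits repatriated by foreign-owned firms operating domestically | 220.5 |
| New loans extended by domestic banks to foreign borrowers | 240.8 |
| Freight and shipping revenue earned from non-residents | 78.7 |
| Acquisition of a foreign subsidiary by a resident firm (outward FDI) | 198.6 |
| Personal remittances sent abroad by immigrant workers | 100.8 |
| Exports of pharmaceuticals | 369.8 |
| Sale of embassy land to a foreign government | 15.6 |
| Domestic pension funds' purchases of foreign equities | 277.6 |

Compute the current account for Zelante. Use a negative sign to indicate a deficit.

-155.3

Goods: 369.8 - 355.0 - 362.6 = -347.8
Services: 54.2 + 78.7 + 47.6 + 268.6 = 449.1
Primary income: -220.5 + 61.9 = -158.6
Secondary income: 63.2 - 60.4 - 100.8 = -98.0
Current account = (-347.8) + 449.1 + (-158.6) + (-98.0) = -155.3
(Excluded from the current account — financial account: borrowing by resident firms from foreign banks 161.4, sale of domestic government bonds to non-residents 457.8, new loans extended by domestic banks to foreign borrowers 240.8, acquisition of a foreign subsidiary by a resident firm (outward FDI) 198.6, domestic pension funds' purchases of foreign equities 277.6; capital account: sale of embassy land to a foreign government 15.6.)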